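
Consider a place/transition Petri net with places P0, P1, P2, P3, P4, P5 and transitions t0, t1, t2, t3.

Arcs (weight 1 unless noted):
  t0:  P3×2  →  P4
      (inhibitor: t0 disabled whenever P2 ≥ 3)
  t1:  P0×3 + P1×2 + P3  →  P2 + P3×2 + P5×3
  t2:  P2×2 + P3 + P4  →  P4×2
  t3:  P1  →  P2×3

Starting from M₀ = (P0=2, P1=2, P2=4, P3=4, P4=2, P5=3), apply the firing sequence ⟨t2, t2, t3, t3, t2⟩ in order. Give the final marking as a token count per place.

(P0=2, P1=0, P2=4, P3=1, P4=5, P5=3)

step 1: fire t2:  (P0=2, P1=2, P2=4, P3=4, P4=2, P5=3) → (P0=2, P1=2, P2=2, P3=3, P4=3, P5=3)
step 2: fire t2:  (P0=2, P1=2, P2=2, P3=3, P4=3, P5=3) → (P0=2, P1=2, P2=0, P3=2, P4=4, P5=3)
step 3: fire t3:  (P0=2, P1=2, P2=0, P3=2, P4=4, P5=3) → (P0=2, P1=1, P2=3, P3=2, P4=4, P5=3)
step 4: fire t3:  (P0=2, P1=1, P2=3, P3=2, P4=4, P5=3) → (P0=2, P1=0, P2=6, P3=2, P4=4, P5=3)
step 5: fire t2:  (P0=2, P1=0, P2=6, P3=2, P4=4, P5=3) → (P0=2, P1=0, P2=4, P3=1, P4=5, P5=3)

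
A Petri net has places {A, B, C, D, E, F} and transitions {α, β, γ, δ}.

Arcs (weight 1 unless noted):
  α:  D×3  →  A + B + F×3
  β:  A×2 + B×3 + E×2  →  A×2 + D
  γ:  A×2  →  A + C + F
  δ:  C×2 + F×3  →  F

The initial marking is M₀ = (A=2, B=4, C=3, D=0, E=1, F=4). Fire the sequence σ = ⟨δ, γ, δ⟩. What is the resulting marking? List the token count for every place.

step 1: fire δ:  (A=2, B=4, C=3, D=0, E=1, F=4) → (A=2, B=4, C=1, D=0, E=1, F=2)
step 2: fire γ:  (A=2, B=4, C=1, D=0, E=1, F=2) → (A=1, B=4, C=2, D=0, E=1, F=3)
step 3: fire δ:  (A=1, B=4, C=2, D=0, E=1, F=3) → (A=1, B=4, C=0, D=0, E=1, F=1)

(A=1, B=4, C=0, D=0, E=1, F=1)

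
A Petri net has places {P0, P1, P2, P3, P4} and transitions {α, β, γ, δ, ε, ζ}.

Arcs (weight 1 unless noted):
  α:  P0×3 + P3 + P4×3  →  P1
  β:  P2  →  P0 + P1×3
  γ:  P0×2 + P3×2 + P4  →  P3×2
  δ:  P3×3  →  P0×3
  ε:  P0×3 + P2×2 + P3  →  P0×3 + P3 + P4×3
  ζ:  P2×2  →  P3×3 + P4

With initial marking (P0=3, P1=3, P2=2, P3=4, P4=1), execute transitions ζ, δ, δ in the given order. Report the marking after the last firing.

step 1: fire ζ:  (P0=3, P1=3, P2=2, P3=4, P4=1) → (P0=3, P1=3, P2=0, P3=7, P4=2)
step 2: fire δ:  (P0=3, P1=3, P2=0, P3=7, P4=2) → (P0=6, P1=3, P2=0, P3=4, P4=2)
step 3: fire δ:  (P0=6, P1=3, P2=0, P3=4, P4=2) → (P0=9, P1=3, P2=0, P3=1, P4=2)

(P0=9, P1=3, P2=0, P3=1, P4=2)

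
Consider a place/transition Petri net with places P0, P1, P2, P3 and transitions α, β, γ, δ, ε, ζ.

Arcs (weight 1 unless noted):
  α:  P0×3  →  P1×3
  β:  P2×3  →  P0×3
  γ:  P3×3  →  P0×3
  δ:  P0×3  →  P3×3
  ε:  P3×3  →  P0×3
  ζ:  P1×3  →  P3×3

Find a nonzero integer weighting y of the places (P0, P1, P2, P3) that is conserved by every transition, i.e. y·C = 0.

Incidence matrix C (rows=places, cols=transitions):
        α    β    γ    δ    ε    ζ
   P0  -3    3    3   -3    3    0
   P1   3    0    0    0    0   -3
   P2   0   -3    0    0    0    0
   P3   0    0   -3    3   -3    3

Candidate y = [1, 1, 1, 1]; check y·C column-wise:
  col α: 1·-3 + 1·3 + 1·0 + 1·0 = 0
  col β: 1·3 + 1·0 + 1·-3 + 1·0 = 0
  col γ: 1·3 + 1·0 + 1·0 + 1·-3 = 0
  col δ: 1·-3 + 1·0 + 1·0 + 1·3 = 0
  col ε: 1·3 + 1·0 + 1·0 + 1·-3 = 0
  col ζ: 1·0 + 1·-3 + 1·0 + 1·3 = 0

y = (P0:1, P1:1, P2:1, P3:1)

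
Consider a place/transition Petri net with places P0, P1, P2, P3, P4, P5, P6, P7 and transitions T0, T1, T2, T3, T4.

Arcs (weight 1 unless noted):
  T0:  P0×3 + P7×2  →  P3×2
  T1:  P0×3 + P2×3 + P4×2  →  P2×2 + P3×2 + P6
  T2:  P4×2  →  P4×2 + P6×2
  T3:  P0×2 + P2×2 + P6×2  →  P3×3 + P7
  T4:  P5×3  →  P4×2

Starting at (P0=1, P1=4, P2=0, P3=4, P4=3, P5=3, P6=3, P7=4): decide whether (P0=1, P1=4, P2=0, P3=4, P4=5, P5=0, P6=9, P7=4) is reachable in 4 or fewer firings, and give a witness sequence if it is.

YES — reachable via ⟨T2, T2, T2, T4⟩ (4 firings)

step 1: fire T2:  (P0=1, P1=4, P2=0, P3=4, P4=3, P5=3, P6=3, P7=4) → (P0=1, P1=4, P2=0, P3=4, P4=3, P5=3, P6=5, P7=4)
step 2: fire T2:  (P0=1, P1=4, P2=0, P3=4, P4=3, P5=3, P6=5, P7=4) → (P0=1, P1=4, P2=0, P3=4, P4=3, P5=3, P6=7, P7=4)
step 3: fire T2:  (P0=1, P1=4, P2=0, P3=4, P4=3, P5=3, P6=7, P7=4) → (P0=1, P1=4, P2=0, P3=4, P4=3, P5=3, P6=9, P7=4)
step 4: fire T4:  (P0=1, P1=4, P2=0, P3=4, P4=3, P5=3, P6=9, P7=4) → (P0=1, P1=4, P2=0, P3=4, P4=5, P5=0, P6=9, P7=4)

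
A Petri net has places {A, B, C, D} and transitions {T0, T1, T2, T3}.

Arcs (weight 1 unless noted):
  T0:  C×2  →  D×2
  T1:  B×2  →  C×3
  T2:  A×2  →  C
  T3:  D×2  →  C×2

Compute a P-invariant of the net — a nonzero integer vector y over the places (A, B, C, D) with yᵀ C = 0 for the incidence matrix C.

y = (A:1, B:3, C:2, D:2)

Incidence matrix C (rows=places, cols=transitions):
       T0   T1   T2   T3
    A   0    0   -2    0
    B   0   -2    0    0
    C  -2    3    1    2
    D   2    0    0   -2

Candidate y = [1, 3, 2, 2]; check y·C column-wise:
  col T0: 1·0 + 3·0 + 2·-2 + 2·2 = 0
  col T1: 1·0 + 3·-2 + 2·3 + 2·0 = 0
  col T2: 1·-2 + 3·0 + 2·1 + 2·0 = 0
  col T3: 1·0 + 3·0 + 2·2 + 2·-2 = 0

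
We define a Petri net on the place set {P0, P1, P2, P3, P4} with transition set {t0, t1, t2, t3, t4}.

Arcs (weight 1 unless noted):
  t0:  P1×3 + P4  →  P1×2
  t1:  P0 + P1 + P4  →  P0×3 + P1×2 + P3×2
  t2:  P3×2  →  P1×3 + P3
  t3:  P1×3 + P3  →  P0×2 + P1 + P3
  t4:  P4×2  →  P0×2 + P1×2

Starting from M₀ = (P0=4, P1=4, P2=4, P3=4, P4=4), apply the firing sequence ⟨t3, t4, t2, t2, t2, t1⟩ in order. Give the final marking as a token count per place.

(P0=10, P1=14, P2=4, P3=3, P4=1)

step 1: fire t3:  (P0=4, P1=4, P2=4, P3=4, P4=4) → (P0=6, P1=2, P2=4, P3=4, P4=4)
step 2: fire t4:  (P0=6, P1=2, P2=4, P3=4, P4=4) → (P0=8, P1=4, P2=4, P3=4, P4=2)
step 3: fire t2:  (P0=8, P1=4, P2=4, P3=4, P4=2) → (P0=8, P1=7, P2=4, P3=3, P4=2)
step 4: fire t2:  (P0=8, P1=7, P2=4, P3=3, P4=2) → (P0=8, P1=10, P2=4, P3=2, P4=2)
step 5: fire t2:  (P0=8, P1=10, P2=4, P3=2, P4=2) → (P0=8, P1=13, P2=4, P3=1, P4=2)
step 6: fire t1:  (P0=8, P1=13, P2=4, P3=1, P4=2) → (P0=10, P1=14, P2=4, P3=3, P4=1)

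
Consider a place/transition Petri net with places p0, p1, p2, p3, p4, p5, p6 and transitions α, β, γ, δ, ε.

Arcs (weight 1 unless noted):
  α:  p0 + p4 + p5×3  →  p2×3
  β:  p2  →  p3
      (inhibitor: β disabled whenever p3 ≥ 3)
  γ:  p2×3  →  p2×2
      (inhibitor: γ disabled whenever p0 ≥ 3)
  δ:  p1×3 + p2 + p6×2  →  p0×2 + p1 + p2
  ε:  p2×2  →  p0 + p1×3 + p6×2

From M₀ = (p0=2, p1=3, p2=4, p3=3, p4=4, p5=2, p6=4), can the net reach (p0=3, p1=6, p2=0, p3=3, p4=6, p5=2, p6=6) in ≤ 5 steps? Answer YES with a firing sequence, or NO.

depth 0: 1 marking
depth 1: 4 markings reached so far
depth 2: 9 markings reached so far
depth 3: 14 markings reached so far
depth 4: 17 markings reached so far
depth 5: 17 markings reached so far
(frontier empty at depth 5; search complete)
target is not among the 17 markings reachable within 5 steps

NO — not reachable within 5 firings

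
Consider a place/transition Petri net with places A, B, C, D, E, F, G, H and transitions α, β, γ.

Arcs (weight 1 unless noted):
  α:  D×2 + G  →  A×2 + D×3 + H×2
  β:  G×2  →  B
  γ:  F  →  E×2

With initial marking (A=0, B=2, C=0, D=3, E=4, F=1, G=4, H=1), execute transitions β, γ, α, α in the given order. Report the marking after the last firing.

(A=4, B=3, C=0, D=5, E=6, F=0, G=0, H=5)

step 1: fire β:  (A=0, B=2, C=0, D=3, E=4, F=1, G=4, H=1) → (A=0, B=3, C=0, D=3, E=4, F=1, G=2, H=1)
step 2: fire γ:  (A=0, B=3, C=0, D=3, E=4, F=1, G=2, H=1) → (A=0, B=3, C=0, D=3, E=6, F=0, G=2, H=1)
step 3: fire α:  (A=0, B=3, C=0, D=3, E=6, F=0, G=2, H=1) → (A=2, B=3, C=0, D=4, E=6, F=0, G=1, H=3)
step 4: fire α:  (A=2, B=3, C=0, D=4, E=6, F=0, G=1, H=3) → (A=4, B=3, C=0, D=5, E=6, F=0, G=0, H=5)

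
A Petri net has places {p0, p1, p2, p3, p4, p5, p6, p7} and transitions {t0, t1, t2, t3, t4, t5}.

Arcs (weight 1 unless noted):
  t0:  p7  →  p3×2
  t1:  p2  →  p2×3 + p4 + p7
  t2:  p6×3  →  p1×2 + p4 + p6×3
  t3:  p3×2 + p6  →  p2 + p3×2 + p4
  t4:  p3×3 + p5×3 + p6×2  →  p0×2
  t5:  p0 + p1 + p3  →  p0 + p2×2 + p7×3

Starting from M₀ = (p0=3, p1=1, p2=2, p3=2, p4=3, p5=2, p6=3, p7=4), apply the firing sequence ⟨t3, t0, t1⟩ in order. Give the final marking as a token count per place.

step 1: fire t3:  (p0=3, p1=1, p2=2, p3=2, p4=3, p5=2, p6=3, p7=4) → (p0=3, p1=1, p2=3, p3=2, p4=4, p5=2, p6=2, p7=4)
step 2: fire t0:  (p0=3, p1=1, p2=3, p3=2, p4=4, p5=2, p6=2, p7=4) → (p0=3, p1=1, p2=3, p3=4, p4=4, p5=2, p6=2, p7=3)
step 3: fire t1:  (p0=3, p1=1, p2=3, p3=4, p4=4, p5=2, p6=2, p7=3) → (p0=3, p1=1, p2=5, p3=4, p4=5, p5=2, p6=2, p7=4)

(p0=3, p1=1, p2=5, p3=4, p4=5, p5=2, p6=2, p7=4)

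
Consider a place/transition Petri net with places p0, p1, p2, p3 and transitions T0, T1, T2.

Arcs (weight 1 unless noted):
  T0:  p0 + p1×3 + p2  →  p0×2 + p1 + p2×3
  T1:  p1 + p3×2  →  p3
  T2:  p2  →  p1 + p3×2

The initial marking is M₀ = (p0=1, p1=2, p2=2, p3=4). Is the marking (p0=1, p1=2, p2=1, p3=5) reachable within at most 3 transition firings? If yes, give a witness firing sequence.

step 1: fire T1:  (p0=1, p1=2, p2=2, p3=4) → (p0=1, p1=1, p2=2, p3=3)
step 2: fire T2:  (p0=1, p1=1, p2=2, p3=3) → (p0=1, p1=2, p2=1, p3=5)

YES — reachable via ⟨T1, T2⟩ (2 firings)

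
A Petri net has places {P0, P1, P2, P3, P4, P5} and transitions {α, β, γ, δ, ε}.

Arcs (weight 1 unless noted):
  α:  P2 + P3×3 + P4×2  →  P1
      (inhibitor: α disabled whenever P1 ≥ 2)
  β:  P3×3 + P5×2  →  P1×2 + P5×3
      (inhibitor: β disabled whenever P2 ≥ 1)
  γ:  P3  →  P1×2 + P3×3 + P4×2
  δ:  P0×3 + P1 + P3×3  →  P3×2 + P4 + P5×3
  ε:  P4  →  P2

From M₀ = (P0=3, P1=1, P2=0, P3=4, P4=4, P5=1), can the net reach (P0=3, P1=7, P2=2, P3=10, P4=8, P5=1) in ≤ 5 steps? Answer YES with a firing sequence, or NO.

YES — reachable via ⟨γ, γ, γ, ε, ε⟩ (5 firings)

step 1: fire γ:  (P0=3, P1=1, P2=0, P3=4, P4=4, P5=1) → (P0=3, P1=3, P2=0, P3=6, P4=6, P5=1)
step 2: fire γ:  (P0=3, P1=3, P2=0, P3=6, P4=6, P5=1) → (P0=3, P1=5, P2=0, P3=8, P4=8, P5=1)
step 3: fire γ:  (P0=3, P1=5, P2=0, P3=8, P4=8, P5=1) → (P0=3, P1=7, P2=0, P3=10, P4=10, P5=1)
step 4: fire ε:  (P0=3, P1=7, P2=0, P3=10, P4=10, P5=1) → (P0=3, P1=7, P2=1, P3=10, P4=9, P5=1)
step 5: fire ε:  (P0=3, P1=7, P2=1, P3=10, P4=9, P5=1) → (P0=3, P1=7, P2=2, P3=10, P4=8, P5=1)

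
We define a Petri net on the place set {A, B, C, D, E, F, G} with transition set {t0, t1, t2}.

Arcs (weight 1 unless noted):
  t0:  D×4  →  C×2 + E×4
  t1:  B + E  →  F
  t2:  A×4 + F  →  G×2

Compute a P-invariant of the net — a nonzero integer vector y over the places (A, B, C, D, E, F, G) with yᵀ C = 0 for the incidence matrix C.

y = (A:0, B:0, C:2, D:1, E:0, F:0, G:0)

Incidence matrix C (rows=places, cols=transitions):
       t0   t1   t2
    A   0    0   -4
    B   0   -1    0
    C   2    0    0
    D  -4    0    0
    E   4   -1    0
    F   0    1   -1
    G   0    0    2

Candidate y = [0, 0, 2, 1, 0, 0, 0]; check y·C column-wise:
  col t0: 2·2 + 1·-4 + 0·4 = 0
  col t1: 0·-1 + 2·0 + 1·0 + 0·-1 + 0·1 = 0
  col t2: 0·-4 + 2·0 + 1·0 + 0·-1 + 0·2 = 0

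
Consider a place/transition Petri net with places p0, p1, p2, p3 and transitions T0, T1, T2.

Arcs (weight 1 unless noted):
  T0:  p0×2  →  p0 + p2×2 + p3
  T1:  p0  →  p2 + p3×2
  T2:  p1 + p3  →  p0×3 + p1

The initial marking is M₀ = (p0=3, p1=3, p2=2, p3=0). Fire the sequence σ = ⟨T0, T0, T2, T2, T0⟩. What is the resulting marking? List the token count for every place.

(p0=6, p1=3, p2=8, p3=1)

step 1: fire T0:  (p0=3, p1=3, p2=2, p3=0) → (p0=2, p1=3, p2=4, p3=1)
step 2: fire T0:  (p0=2, p1=3, p2=4, p3=1) → (p0=1, p1=3, p2=6, p3=2)
step 3: fire T2:  (p0=1, p1=3, p2=6, p3=2) → (p0=4, p1=3, p2=6, p3=1)
step 4: fire T2:  (p0=4, p1=3, p2=6, p3=1) → (p0=7, p1=3, p2=6, p3=0)
step 5: fire T0:  (p0=7, p1=3, p2=6, p3=0) → (p0=6, p1=3, p2=8, p3=1)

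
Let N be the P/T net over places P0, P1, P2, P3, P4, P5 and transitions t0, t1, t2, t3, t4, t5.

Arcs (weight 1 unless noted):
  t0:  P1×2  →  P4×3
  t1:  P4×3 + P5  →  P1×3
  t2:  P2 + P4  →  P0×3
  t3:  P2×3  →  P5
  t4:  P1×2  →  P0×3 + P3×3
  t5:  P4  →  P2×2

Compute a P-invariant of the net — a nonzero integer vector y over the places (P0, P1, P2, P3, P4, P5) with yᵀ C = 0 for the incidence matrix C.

Incidence matrix C (rows=places, cols=transitions):
       t0   t1   t2   t3   t4   t5
   P0   0    0    3    0    3    0
   P1  -2    3    0    0   -2    0
   P2   0    0   -1   -3    0    2
   P3   0    0    0    0    3    0
   P4   3   -3   -1    0    0   -1
   P5   0   -1    0    1    0    0

Candidate y = [1, 3, 1, 1, 2, 3]; check y·C column-wise:
  col t0: 1·0 + 3·-2 + 1·0 + 1·0 + 2·3 + 3·0 = 0
  col t1: 1·0 + 3·3 + 1·0 + 1·0 + 2·-3 + 3·-1 = 0
  col t2: 1·3 + 3·0 + 1·-1 + 1·0 + 2·-1 + 3·0 = 0
  col t3: 1·0 + 3·0 + 1·-3 + 1·0 + 2·0 + 3·1 = 0
  col t4: 1·3 + 3·-2 + 1·0 + 1·3 + 2·0 + 3·0 = 0
  col t5: 1·0 + 3·0 + 1·2 + 1·0 + 2·-1 + 3·0 = 0

y = (P0:1, P1:3, P2:1, P3:1, P4:2, P5:3)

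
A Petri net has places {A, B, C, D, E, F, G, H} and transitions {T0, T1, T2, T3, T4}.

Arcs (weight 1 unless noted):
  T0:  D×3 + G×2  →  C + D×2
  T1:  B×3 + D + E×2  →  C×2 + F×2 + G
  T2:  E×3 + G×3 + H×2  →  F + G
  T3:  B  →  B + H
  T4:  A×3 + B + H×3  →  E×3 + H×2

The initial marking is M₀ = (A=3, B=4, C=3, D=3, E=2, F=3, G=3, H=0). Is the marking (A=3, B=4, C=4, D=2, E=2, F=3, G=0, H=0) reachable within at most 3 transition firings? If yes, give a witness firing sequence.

depth 0: 1 marking
depth 1: 4 markings reached so far
depth 2: 8 markings reached so far
depth 3: 12 markings reached so far
target is not among the 12 markings reachable within 3 steps

NO — not reachable within 3 firings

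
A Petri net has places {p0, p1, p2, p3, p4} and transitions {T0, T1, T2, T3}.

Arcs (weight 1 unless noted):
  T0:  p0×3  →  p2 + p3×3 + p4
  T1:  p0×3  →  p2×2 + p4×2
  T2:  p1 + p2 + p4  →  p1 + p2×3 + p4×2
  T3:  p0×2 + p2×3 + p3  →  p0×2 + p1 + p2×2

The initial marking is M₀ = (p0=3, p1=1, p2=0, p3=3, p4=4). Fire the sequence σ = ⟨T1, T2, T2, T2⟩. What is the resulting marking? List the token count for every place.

(p0=0, p1=1, p2=8, p3=3, p4=9)

step 1: fire T1:  (p0=3, p1=1, p2=0, p3=3, p4=4) → (p0=0, p1=1, p2=2, p3=3, p4=6)
step 2: fire T2:  (p0=0, p1=1, p2=2, p3=3, p4=6) → (p0=0, p1=1, p2=4, p3=3, p4=7)
step 3: fire T2:  (p0=0, p1=1, p2=4, p3=3, p4=7) → (p0=0, p1=1, p2=6, p3=3, p4=8)
step 4: fire T2:  (p0=0, p1=1, p2=6, p3=3, p4=8) → (p0=0, p1=1, p2=8, p3=3, p4=9)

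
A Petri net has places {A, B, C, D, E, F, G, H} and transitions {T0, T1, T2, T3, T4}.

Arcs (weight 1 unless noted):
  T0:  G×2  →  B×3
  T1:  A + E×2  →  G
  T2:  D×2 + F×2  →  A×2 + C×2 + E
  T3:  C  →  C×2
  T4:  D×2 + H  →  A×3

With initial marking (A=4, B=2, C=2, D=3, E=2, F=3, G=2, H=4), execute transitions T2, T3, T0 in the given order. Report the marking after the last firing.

(A=6, B=5, C=5, D=1, E=3, F=1, G=0, H=4)

step 1: fire T2:  (A=4, B=2, C=2, D=3, E=2, F=3, G=2, H=4) → (A=6, B=2, C=4, D=1, E=3, F=1, G=2, H=4)
step 2: fire T3:  (A=6, B=2, C=4, D=1, E=3, F=1, G=2, H=4) → (A=6, B=2, C=5, D=1, E=3, F=1, G=2, H=4)
step 3: fire T0:  (A=6, B=2, C=5, D=1, E=3, F=1, G=2, H=4) → (A=6, B=5, C=5, D=1, E=3, F=1, G=0, H=4)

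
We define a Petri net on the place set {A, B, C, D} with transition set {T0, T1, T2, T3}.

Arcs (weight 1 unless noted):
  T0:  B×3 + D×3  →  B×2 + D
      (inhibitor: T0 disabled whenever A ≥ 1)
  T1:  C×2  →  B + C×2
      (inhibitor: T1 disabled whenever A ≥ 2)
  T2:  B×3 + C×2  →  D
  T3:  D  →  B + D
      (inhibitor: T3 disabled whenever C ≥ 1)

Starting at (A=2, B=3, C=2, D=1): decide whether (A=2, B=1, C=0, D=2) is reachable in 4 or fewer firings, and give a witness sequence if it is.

step 1: fire T2:  (A=2, B=3, C=2, D=1) → (A=2, B=0, C=0, D=2)
step 2: fire T3:  (A=2, B=0, C=0, D=2) → (A=2, B=1, C=0, D=2)

YES — reachable via ⟨T2, T3⟩ (2 firings)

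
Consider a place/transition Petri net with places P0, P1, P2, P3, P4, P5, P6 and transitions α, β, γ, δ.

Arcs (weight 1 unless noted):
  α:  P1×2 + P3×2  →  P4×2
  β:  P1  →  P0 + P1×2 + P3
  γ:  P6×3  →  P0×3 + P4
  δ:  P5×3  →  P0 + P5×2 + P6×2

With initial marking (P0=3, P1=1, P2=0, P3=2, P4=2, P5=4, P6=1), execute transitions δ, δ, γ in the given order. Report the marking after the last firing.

step 1: fire δ:  (P0=3, P1=1, P2=0, P3=2, P4=2, P5=4, P6=1) → (P0=4, P1=1, P2=0, P3=2, P4=2, P5=3, P6=3)
step 2: fire δ:  (P0=4, P1=1, P2=0, P3=2, P4=2, P5=3, P6=3) → (P0=5, P1=1, P2=0, P3=2, P4=2, P5=2, P6=5)
step 3: fire γ:  (P0=5, P1=1, P2=0, P3=2, P4=2, P5=2, P6=5) → (P0=8, P1=1, P2=0, P3=2, P4=3, P5=2, P6=2)

(P0=8, P1=1, P2=0, P3=2, P4=3, P5=2, P6=2)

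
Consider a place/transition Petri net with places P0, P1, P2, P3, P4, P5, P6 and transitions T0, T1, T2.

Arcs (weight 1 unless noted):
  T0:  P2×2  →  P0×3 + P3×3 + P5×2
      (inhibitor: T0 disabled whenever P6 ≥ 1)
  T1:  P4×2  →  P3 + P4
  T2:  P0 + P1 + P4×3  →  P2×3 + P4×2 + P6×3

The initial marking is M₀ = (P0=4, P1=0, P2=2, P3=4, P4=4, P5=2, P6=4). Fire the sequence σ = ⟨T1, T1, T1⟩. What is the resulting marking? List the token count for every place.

step 1: fire T1:  (P0=4, P1=0, P2=2, P3=4, P4=4, P5=2, P6=4) → (P0=4, P1=0, P2=2, P3=5, P4=3, P5=2, P6=4)
step 2: fire T1:  (P0=4, P1=0, P2=2, P3=5, P4=3, P5=2, P6=4) → (P0=4, P1=0, P2=2, P3=6, P4=2, P5=2, P6=4)
step 3: fire T1:  (P0=4, P1=0, P2=2, P3=6, P4=2, P5=2, P6=4) → (P0=4, P1=0, P2=2, P3=7, P4=1, P5=2, P6=4)

(P0=4, P1=0, P2=2, P3=7, P4=1, P5=2, P6=4)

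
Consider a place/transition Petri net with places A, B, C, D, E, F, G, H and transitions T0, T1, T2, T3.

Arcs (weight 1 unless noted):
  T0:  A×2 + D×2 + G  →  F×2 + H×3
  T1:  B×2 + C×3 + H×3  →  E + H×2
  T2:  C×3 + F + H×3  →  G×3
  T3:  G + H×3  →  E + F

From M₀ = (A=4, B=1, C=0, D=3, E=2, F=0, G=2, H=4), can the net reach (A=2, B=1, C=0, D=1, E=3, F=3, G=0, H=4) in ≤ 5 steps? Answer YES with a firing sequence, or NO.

YES — reachable via ⟨T0, T3⟩ (2 firings)

step 1: fire T0:  (A=4, B=1, C=0, D=3, E=2, F=0, G=2, H=4) → (A=2, B=1, C=0, D=1, E=2, F=2, G=1, H=7)
step 2: fire T3:  (A=2, B=1, C=0, D=1, E=2, F=2, G=1, H=7) → (A=2, B=1, C=0, D=1, E=3, F=3, G=0, H=4)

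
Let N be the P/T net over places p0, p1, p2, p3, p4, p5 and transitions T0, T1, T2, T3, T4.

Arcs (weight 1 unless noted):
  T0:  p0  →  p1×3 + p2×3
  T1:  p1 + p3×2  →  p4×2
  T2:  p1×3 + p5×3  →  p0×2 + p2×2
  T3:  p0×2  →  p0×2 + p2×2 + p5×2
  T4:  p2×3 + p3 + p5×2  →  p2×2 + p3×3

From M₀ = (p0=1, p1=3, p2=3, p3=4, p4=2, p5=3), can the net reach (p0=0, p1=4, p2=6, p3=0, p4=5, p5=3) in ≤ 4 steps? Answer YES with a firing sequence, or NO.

depth 0: 1 marking
depth 1: 5 markings reached so far
depth 2: 11 markings reached so far
depth 3: 19 markings reached so far
depth 4: 30 markings reached so far
target is not among the 30 markings reachable within 4 steps

NO — not reachable within 4 firings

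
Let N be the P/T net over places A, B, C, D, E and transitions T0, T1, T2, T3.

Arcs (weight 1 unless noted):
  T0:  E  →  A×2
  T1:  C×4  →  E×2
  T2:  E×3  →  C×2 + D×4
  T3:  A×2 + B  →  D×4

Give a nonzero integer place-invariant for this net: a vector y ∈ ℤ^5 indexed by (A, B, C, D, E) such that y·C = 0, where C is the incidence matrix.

Incidence matrix C (rows=places, cols=transitions):
       T0   T1   T2   T3
    A   2    0    0   -2
    B   0    0    0   -1
    C   0   -4    2    0
    D   0    0    4    4
    E  -1    2   -3    0

Candidate y = [1, 2, 1, 1, 2]; check y·C column-wise:
  col T0: 1·2 + 2·0 + 1·0 + 1·0 + 2·-1 = 0
  col T1: 1·0 + 2·0 + 1·-4 + 1·0 + 2·2 = 0
  col T2: 1·0 + 2·0 + 1·2 + 1·4 + 2·-3 = 0
  col T3: 1·-2 + 2·-1 + 1·0 + 1·4 + 2·0 = 0

y = (A:1, B:2, C:1, D:1, E:2)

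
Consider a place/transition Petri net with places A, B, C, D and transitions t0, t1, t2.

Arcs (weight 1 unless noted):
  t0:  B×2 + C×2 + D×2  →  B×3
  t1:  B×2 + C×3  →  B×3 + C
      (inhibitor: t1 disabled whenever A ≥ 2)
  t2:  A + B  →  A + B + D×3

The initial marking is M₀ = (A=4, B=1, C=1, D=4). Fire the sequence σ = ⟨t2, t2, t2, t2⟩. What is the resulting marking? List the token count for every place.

(A=4, B=1, C=1, D=16)

step 1: fire t2:  (A=4, B=1, C=1, D=4) → (A=4, B=1, C=1, D=7)
step 2: fire t2:  (A=4, B=1, C=1, D=7) → (A=4, B=1, C=1, D=10)
step 3: fire t2:  (A=4, B=1, C=1, D=10) → (A=4, B=1, C=1, D=13)
step 4: fire t2:  (A=4, B=1, C=1, D=13) → (A=4, B=1, C=1, D=16)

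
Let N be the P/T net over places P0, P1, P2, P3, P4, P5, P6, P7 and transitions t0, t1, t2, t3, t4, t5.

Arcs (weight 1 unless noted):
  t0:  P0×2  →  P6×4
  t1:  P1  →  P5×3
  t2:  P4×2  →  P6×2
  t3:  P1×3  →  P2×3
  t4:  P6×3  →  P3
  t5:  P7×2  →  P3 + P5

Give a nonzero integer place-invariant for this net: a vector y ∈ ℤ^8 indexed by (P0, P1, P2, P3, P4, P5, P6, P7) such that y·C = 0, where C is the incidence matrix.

Incidence matrix C (rows=places, cols=transitions):
       t0   t1   t2   t3   t4   t5
   P0  -2    0    0    0    0    0
   P1   0   -1    0   -3    0    0
   P2   0    0    0    3    0    0
   P3   0    0    0    0    1    1
   P4   0    0   -2    0    0    0
   P5   0    3    0    0    0    1
   P6   4    0    2    0   -3    0
   P7   0    0    0    0    0   -2

Candidate y = [2, -9, -9, 3, 1, -3, 1, 0]; check y·C column-wise:
  col t0: 2·-2 + -9·0 + -9·0 + 3·0 + 1·0 + -3·0 + 1·4 = 0
  col t1: 2·0 + -9·-1 + -9·0 + 3·0 + 1·0 + -3·3 + 1·0 = 0
  col t2: 2·0 + -9·0 + -9·0 + 3·0 + 1·-2 + -3·0 + 1·2 = 0
  col t3: 2·0 + -9·-3 + -9·3 + 3·0 + 1·0 + -3·0 + 1·0 = 0
  col t4: 2·0 + -9·0 + -9·0 + 3·1 + 1·0 + -3·0 + 1·-3 = 0
  col t5: 2·0 + -9·0 + -9·0 + 3·1 + 1·0 + -3·1 + 1·0 + 0·-2 = 0

y = (P0:2, P1:-9, P2:-9, P3:3, P4:1, P5:-3, P6:1, P7:0)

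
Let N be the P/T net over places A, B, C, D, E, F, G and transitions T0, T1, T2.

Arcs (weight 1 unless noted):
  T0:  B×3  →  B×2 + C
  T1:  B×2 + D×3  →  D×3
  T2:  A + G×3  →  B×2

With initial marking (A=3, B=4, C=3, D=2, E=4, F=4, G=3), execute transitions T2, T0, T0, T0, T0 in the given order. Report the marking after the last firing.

step 1: fire T2:  (A=3, B=4, C=3, D=2, E=4, F=4, G=3) → (A=2, B=6, C=3, D=2, E=4, F=4, G=0)
step 2: fire T0:  (A=2, B=6, C=3, D=2, E=4, F=4, G=0) → (A=2, B=5, C=4, D=2, E=4, F=4, G=0)
step 3: fire T0:  (A=2, B=5, C=4, D=2, E=4, F=4, G=0) → (A=2, B=4, C=5, D=2, E=4, F=4, G=0)
step 4: fire T0:  (A=2, B=4, C=5, D=2, E=4, F=4, G=0) → (A=2, B=3, C=6, D=2, E=4, F=4, G=0)
step 5: fire T0:  (A=2, B=3, C=6, D=2, E=4, F=4, G=0) → (A=2, B=2, C=7, D=2, E=4, F=4, G=0)

(A=2, B=2, C=7, D=2, E=4, F=4, G=0)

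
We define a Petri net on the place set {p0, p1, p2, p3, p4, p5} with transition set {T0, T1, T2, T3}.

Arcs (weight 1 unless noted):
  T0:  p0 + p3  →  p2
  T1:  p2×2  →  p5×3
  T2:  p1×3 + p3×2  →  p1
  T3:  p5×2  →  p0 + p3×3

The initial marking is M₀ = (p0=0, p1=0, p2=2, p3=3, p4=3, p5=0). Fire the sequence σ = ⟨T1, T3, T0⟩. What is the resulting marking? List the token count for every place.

step 1: fire T1:  (p0=0, p1=0, p2=2, p3=3, p4=3, p5=0) → (p0=0, p1=0, p2=0, p3=3, p4=3, p5=3)
step 2: fire T3:  (p0=0, p1=0, p2=0, p3=3, p4=3, p5=3) → (p0=1, p1=0, p2=0, p3=6, p4=3, p5=1)
step 3: fire T0:  (p0=1, p1=0, p2=0, p3=6, p4=3, p5=1) → (p0=0, p1=0, p2=1, p3=5, p4=3, p5=1)

(p0=0, p1=0, p2=1, p3=5, p4=3, p5=1)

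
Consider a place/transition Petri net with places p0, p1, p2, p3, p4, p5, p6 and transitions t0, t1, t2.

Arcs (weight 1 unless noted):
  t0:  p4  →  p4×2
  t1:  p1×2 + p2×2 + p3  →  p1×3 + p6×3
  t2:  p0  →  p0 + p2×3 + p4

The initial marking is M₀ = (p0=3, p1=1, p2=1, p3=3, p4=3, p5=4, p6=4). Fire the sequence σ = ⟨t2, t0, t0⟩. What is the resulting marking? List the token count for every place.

step 1: fire t2:  (p0=3, p1=1, p2=1, p3=3, p4=3, p5=4, p6=4) → (p0=3, p1=1, p2=4, p3=3, p4=4, p5=4, p6=4)
step 2: fire t0:  (p0=3, p1=1, p2=4, p3=3, p4=4, p5=4, p6=4) → (p0=3, p1=1, p2=4, p3=3, p4=5, p5=4, p6=4)
step 3: fire t0:  (p0=3, p1=1, p2=4, p3=3, p4=5, p5=4, p6=4) → (p0=3, p1=1, p2=4, p3=3, p4=6, p5=4, p6=4)

(p0=3, p1=1, p2=4, p3=3, p4=6, p5=4, p6=4)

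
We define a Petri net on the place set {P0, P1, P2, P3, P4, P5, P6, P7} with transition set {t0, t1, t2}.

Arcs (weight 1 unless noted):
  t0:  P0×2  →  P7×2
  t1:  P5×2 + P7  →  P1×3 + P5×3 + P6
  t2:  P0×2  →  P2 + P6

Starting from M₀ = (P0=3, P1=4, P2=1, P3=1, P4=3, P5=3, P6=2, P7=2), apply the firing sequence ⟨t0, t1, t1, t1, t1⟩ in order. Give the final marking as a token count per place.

step 1: fire t0:  (P0=3, P1=4, P2=1, P3=1, P4=3, P5=3, P6=2, P7=2) → (P0=1, P1=4, P2=1, P3=1, P4=3, P5=3, P6=2, P7=4)
step 2: fire t1:  (P0=1, P1=4, P2=1, P3=1, P4=3, P5=3, P6=2, P7=4) → (P0=1, P1=7, P2=1, P3=1, P4=3, P5=4, P6=3, P7=3)
step 3: fire t1:  (P0=1, P1=7, P2=1, P3=1, P4=3, P5=4, P6=3, P7=3) → (P0=1, P1=10, P2=1, P3=1, P4=3, P5=5, P6=4, P7=2)
step 4: fire t1:  (P0=1, P1=10, P2=1, P3=1, P4=3, P5=5, P6=4, P7=2) → (P0=1, P1=13, P2=1, P3=1, P4=3, P5=6, P6=5, P7=1)
step 5: fire t1:  (P0=1, P1=13, P2=1, P3=1, P4=3, P5=6, P6=5, P7=1) → (P0=1, P1=16, P2=1, P3=1, P4=3, P5=7, P6=6, P7=0)

(P0=1, P1=16, P2=1, P3=1, P4=3, P5=7, P6=6, P7=0)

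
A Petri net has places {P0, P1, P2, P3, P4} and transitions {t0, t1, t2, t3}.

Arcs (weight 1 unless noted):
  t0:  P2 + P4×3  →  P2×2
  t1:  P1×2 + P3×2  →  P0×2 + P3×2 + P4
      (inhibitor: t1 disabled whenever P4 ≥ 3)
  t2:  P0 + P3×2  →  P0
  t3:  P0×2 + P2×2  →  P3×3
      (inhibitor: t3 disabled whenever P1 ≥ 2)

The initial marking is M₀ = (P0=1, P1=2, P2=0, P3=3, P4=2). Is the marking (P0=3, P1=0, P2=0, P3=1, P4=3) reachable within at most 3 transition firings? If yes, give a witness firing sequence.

step 1: fire t1:  (P0=1, P1=2, P2=0, P3=3, P4=2) → (P0=3, P1=0, P2=0, P3=3, P4=3)
step 2: fire t2:  (P0=3, P1=0, P2=0, P3=3, P4=3) → (P0=3, P1=0, P2=0, P3=1, P4=3)

YES — reachable via ⟨t1, t2⟩ (2 firings)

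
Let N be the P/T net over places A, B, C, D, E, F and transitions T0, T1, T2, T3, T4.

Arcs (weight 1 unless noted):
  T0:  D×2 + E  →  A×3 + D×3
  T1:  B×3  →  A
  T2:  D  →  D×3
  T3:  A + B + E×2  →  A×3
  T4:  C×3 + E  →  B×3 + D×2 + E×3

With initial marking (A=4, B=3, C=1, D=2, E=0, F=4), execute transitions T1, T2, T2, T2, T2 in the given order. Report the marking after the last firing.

(A=5, B=0, C=1, D=10, E=0, F=4)

step 1: fire T1:  (A=4, B=3, C=1, D=2, E=0, F=4) → (A=5, B=0, C=1, D=2, E=0, F=4)
step 2: fire T2:  (A=5, B=0, C=1, D=2, E=0, F=4) → (A=5, B=0, C=1, D=4, E=0, F=4)
step 3: fire T2:  (A=5, B=0, C=1, D=4, E=0, F=4) → (A=5, B=0, C=1, D=6, E=0, F=4)
step 4: fire T2:  (A=5, B=0, C=1, D=6, E=0, F=4) → (A=5, B=0, C=1, D=8, E=0, F=4)
step 5: fire T2:  (A=5, B=0, C=1, D=8, E=0, F=4) → (A=5, B=0, C=1, D=10, E=0, F=4)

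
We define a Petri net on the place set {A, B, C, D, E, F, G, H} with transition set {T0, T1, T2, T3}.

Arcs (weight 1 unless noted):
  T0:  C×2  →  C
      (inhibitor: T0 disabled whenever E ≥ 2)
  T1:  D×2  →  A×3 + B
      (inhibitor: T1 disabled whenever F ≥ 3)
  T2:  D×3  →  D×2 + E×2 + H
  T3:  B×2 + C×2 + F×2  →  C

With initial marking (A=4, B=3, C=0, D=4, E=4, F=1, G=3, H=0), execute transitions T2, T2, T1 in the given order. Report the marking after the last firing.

step 1: fire T2:  (A=4, B=3, C=0, D=4, E=4, F=1, G=3, H=0) → (A=4, B=3, C=0, D=3, E=6, F=1, G=3, H=1)
step 2: fire T2:  (A=4, B=3, C=0, D=3, E=6, F=1, G=3, H=1) → (A=4, B=3, C=0, D=2, E=8, F=1, G=3, H=2)
step 3: fire T1:  (A=4, B=3, C=0, D=2, E=8, F=1, G=3, H=2) → (A=7, B=4, C=0, D=0, E=8, F=1, G=3, H=2)

(A=7, B=4, C=0, D=0, E=8, F=1, G=3, H=2)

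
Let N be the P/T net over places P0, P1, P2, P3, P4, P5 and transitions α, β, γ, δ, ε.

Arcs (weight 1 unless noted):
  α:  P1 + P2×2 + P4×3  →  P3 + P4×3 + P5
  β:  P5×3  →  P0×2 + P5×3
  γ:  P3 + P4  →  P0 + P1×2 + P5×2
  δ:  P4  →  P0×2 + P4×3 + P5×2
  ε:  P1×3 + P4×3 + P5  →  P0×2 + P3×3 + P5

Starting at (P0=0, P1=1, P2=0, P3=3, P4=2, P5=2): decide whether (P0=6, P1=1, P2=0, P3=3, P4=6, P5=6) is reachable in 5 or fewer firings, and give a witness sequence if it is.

step 1: fire δ:  (P0=0, P1=1, P2=0, P3=3, P4=2, P5=2) → (P0=2, P1=1, P2=0, P3=3, P4=4, P5=4)
step 2: fire β:  (P0=2, P1=1, P2=0, P3=3, P4=4, P5=4) → (P0=4, P1=1, P2=0, P3=3, P4=4, P5=4)
step 3: fire δ:  (P0=4, P1=1, P2=0, P3=3, P4=4, P5=4) → (P0=6, P1=1, P2=0, P3=3, P4=6, P5=6)

YES — reachable via ⟨δ, β, δ⟩ (3 firings)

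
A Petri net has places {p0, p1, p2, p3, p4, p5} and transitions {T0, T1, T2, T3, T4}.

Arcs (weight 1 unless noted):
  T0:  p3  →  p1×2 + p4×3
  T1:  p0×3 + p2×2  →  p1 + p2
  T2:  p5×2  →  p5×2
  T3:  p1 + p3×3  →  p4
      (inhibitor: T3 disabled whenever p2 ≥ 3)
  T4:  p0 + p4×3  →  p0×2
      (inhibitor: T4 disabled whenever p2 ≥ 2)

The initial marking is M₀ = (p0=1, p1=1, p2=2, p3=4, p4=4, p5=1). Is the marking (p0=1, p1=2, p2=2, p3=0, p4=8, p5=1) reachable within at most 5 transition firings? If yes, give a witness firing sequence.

YES — reachable via ⟨T0, T3⟩ (2 firings)

step 1: fire T0:  (p0=1, p1=1, p2=2, p3=4, p4=4, p5=1) → (p0=1, p1=3, p2=2, p3=3, p4=7, p5=1)
step 2: fire T3:  (p0=1, p1=3, p2=2, p3=3, p4=7, p5=1) → (p0=1, p1=2, p2=2, p3=0, p4=8, p5=1)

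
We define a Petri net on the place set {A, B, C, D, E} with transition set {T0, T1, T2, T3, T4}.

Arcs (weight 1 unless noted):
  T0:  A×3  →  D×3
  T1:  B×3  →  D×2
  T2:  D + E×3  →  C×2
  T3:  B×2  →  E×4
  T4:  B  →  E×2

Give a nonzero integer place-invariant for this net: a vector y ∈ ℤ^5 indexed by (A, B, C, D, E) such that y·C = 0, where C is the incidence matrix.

Incidence matrix C (rows=places, cols=transitions):
       T0   T1   T2   T3   T4
    A  -3    0    0    0    0
    B   0   -3    0   -2   -1
    C   0    0    2    0    0
    D   3    2   -1    0    0
    E   0    0   -3    4    2

Candidate y = [3, 2, 3, 3, 1]; check y·C column-wise:
  col T0: 3·-3 + 2·0 + 3·0 + 3·3 + 1·0 = 0
  col T1: 3·0 + 2·-3 + 3·0 + 3·2 + 1·0 = 0
  col T2: 3·0 + 2·0 + 3·2 + 3·-1 + 1·-3 = 0
  col T3: 3·0 + 2·-2 + 3·0 + 3·0 + 1·4 = 0
  col T4: 3·0 + 2·-1 + 3·0 + 3·0 + 1·2 = 0

y = (A:3, B:2, C:3, D:3, E:1)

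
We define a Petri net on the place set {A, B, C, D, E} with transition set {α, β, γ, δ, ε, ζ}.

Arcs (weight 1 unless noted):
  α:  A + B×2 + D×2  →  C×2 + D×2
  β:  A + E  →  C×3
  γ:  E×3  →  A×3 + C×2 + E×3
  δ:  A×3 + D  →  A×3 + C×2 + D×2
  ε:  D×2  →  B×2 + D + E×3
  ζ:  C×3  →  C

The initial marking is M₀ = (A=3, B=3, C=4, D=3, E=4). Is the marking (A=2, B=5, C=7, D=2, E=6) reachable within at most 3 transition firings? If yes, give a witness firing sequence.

step 1: fire β:  (A=3, B=3, C=4, D=3, E=4) → (A=2, B=3, C=7, D=3, E=3)
step 2: fire ε:  (A=2, B=3, C=7, D=3, E=3) → (A=2, B=5, C=7, D=2, E=6)

YES — reachable via ⟨β, ε⟩ (2 firings)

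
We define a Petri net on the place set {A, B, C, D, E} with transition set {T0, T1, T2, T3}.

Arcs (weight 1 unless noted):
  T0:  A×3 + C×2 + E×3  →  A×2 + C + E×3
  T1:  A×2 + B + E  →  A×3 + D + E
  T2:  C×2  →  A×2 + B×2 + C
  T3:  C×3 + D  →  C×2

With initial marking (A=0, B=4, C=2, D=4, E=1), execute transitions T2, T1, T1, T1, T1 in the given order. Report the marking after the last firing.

step 1: fire T2:  (A=0, B=4, C=2, D=4, E=1) → (A=2, B=6, C=1, D=4, E=1)
step 2: fire T1:  (A=2, B=6, C=1, D=4, E=1) → (A=3, B=5, C=1, D=5, E=1)
step 3: fire T1:  (A=3, B=5, C=1, D=5, E=1) → (A=4, B=4, C=1, D=6, E=1)
step 4: fire T1:  (A=4, B=4, C=1, D=6, E=1) → (A=5, B=3, C=1, D=7, E=1)
step 5: fire T1:  (A=5, B=3, C=1, D=7, E=1) → (A=6, B=2, C=1, D=8, E=1)

(A=6, B=2, C=1, D=8, E=1)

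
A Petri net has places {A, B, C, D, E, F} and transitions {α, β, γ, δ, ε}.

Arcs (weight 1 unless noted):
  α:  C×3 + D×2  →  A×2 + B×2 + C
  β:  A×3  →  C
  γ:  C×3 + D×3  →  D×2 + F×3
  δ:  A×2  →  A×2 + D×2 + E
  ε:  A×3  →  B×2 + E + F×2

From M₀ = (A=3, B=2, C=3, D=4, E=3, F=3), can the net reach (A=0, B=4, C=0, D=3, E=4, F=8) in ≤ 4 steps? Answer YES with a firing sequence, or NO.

YES — reachable via ⟨γ, ε⟩ (2 firings)

step 1: fire γ:  (A=3, B=2, C=3, D=4, E=3, F=3) → (A=3, B=2, C=0, D=3, E=3, F=6)
step 2: fire ε:  (A=3, B=2, C=0, D=3, E=3, F=6) → (A=0, B=4, C=0, D=3, E=4, F=8)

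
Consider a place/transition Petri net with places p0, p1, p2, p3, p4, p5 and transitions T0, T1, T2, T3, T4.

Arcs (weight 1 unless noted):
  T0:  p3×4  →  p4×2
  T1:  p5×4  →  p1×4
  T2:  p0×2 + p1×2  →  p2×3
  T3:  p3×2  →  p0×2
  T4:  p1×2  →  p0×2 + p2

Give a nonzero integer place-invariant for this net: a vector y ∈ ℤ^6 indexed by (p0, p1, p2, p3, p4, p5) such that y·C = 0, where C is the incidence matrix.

y = (p0:1, p1:2, p2:2, p3:1, p4:2, p5:2)

Incidence matrix C (rows=places, cols=transitions):
       T0   T1   T2   T3   T4
   p0   0    0   -2    2    2
   p1   0    4   -2    0   -2
   p2   0    0    3    0    1
   p3  -4    0    0   -2    0
   p4   2    0    0    0    0
   p5   0   -4    0    0    0

Candidate y = [1, 2, 2, 1, 2, 2]; check y·C column-wise:
  col T0: 1·0 + 2·0 + 2·0 + 1·-4 + 2·2 + 2·0 = 0
  col T1: 1·0 + 2·4 + 2·0 + 1·0 + 2·0 + 2·-4 = 0
  col T2: 1·-2 + 2·-2 + 2·3 + 1·0 + 2·0 + 2·0 = 0
  col T3: 1·2 + 2·0 + 2·0 + 1·-2 + 2·0 + 2·0 = 0
  col T4: 1·2 + 2·-2 + 2·1 + 1·0 + 2·0 + 2·0 = 0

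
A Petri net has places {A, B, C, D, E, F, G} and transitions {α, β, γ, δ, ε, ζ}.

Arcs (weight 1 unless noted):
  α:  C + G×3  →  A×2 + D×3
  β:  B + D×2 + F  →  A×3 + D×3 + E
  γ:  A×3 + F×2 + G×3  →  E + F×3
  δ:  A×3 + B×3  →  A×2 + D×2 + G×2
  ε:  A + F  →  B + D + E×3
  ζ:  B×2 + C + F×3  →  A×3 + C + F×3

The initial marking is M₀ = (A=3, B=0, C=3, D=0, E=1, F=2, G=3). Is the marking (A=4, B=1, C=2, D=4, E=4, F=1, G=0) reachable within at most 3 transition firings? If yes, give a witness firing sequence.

YES — reachable via ⟨α, ε⟩ (2 firings)

step 1: fire α:  (A=3, B=0, C=3, D=0, E=1, F=2, G=3) → (A=5, B=0, C=2, D=3, E=1, F=2, G=0)
step 2: fire ε:  (A=5, B=0, C=2, D=3, E=1, F=2, G=0) → (A=4, B=1, C=2, D=4, E=4, F=1, G=0)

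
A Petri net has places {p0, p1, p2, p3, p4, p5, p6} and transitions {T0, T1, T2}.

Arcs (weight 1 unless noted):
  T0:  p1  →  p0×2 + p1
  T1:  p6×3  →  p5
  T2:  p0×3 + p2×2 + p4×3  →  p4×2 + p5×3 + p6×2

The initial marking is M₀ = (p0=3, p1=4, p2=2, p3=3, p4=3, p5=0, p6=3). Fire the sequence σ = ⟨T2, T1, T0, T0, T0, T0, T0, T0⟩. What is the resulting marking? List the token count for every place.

step 1: fire T2:  (p0=3, p1=4, p2=2, p3=3, p4=3, p5=0, p6=3) → (p0=0, p1=4, p2=0, p3=3, p4=2, p5=3, p6=5)
step 2: fire T1:  (p0=0, p1=4, p2=0, p3=3, p4=2, p5=3, p6=5) → (p0=0, p1=4, p2=0, p3=3, p4=2, p5=4, p6=2)
step 3: fire T0:  (p0=0, p1=4, p2=0, p3=3, p4=2, p5=4, p6=2) → (p0=2, p1=4, p2=0, p3=3, p4=2, p5=4, p6=2)
step 4: fire T0:  (p0=2, p1=4, p2=0, p3=3, p4=2, p5=4, p6=2) → (p0=4, p1=4, p2=0, p3=3, p4=2, p5=4, p6=2)
step 5: fire T0:  (p0=4, p1=4, p2=0, p3=3, p4=2, p5=4, p6=2) → (p0=6, p1=4, p2=0, p3=3, p4=2, p5=4, p6=2)
step 6: fire T0:  (p0=6, p1=4, p2=0, p3=3, p4=2, p5=4, p6=2) → (p0=8, p1=4, p2=0, p3=3, p4=2, p5=4, p6=2)
step 7: fire T0:  (p0=8, p1=4, p2=0, p3=3, p4=2, p5=4, p6=2) → (p0=10, p1=4, p2=0, p3=3, p4=2, p5=4, p6=2)
step 8: fire T0:  (p0=10, p1=4, p2=0, p3=3, p4=2, p5=4, p6=2) → (p0=12, p1=4, p2=0, p3=3, p4=2, p5=4, p6=2)

(p0=12, p1=4, p2=0, p3=3, p4=2, p5=4, p6=2)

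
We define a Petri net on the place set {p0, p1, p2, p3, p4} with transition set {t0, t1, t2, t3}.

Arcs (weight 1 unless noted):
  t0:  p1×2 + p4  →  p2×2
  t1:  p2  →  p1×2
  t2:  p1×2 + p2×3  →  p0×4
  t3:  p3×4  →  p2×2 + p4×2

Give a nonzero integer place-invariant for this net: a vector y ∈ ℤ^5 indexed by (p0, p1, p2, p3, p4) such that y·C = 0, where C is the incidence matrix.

y = (p0:2, p1:1, p2:2, p3:2, p4:2)

Incidence matrix C (rows=places, cols=transitions):
       t0   t1   t2   t3
   p0   0    0    4    0
   p1  -2    2   -2    0
   p2   2   -1   -3    2
   p3   0    0    0   -4
   p4  -1    0    0    2

Candidate y = [2, 1, 2, 2, 2]; check y·C column-wise:
  col t0: 2·0 + 1·-2 + 2·2 + 2·0 + 2·-1 = 0
  col t1: 2·0 + 1·2 + 2·-1 + 2·0 + 2·0 = 0
  col t2: 2·4 + 1·-2 + 2·-3 + 2·0 + 2·0 = 0
  col t3: 2·0 + 1·0 + 2·2 + 2·-4 + 2·2 = 0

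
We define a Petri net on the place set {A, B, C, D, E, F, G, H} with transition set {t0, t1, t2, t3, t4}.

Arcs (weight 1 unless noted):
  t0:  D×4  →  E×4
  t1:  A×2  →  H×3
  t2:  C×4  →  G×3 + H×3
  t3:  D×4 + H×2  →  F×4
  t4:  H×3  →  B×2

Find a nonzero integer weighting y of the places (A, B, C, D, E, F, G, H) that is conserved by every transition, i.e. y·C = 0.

Incidence matrix C (rows=places, cols=transitions):
       t0   t1   t2   t3   t4
    A   0   -2    0    0    0
    B   0    0    0    0    2
    C   0    0   -4    0    0
    D  -4    0    0   -4    0
    E   4    0    0    0    0
    F   0    0    0    4    0
    G   0    0    3    0    0
    H   0    3    3   -2   -3

Candidate y = [0, 0, 0, 1, 1, 1, 0, 0]; check y·C column-wise:
  col t0: 1·-4 + 1·4 + 1·0 = 0
  col t1: 0·-2 + 1·0 + 1·0 + 1·0 + 0·3 = 0
  col t2: 0·-4 + 1·0 + 1·0 + 1·0 + 0·3 + 0·3 = 0
  col t3: 1·-4 + 1·0 + 1·4 + 0·-2 = 0
  col t4: 0·2 + 1·0 + 1·0 + 1·0 + 0·-3 = 0

y = (A:0, B:0, C:0, D:1, E:1, F:1, G:0, H:0)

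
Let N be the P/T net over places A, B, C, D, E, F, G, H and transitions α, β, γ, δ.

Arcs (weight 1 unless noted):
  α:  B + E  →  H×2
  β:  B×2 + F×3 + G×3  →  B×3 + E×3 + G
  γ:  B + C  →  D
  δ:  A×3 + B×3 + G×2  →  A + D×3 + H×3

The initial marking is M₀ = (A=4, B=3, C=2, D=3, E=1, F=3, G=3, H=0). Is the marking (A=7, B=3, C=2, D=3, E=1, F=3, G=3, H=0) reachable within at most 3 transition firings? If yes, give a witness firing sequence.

NO — not reachable within 3 firings

depth 0: 1 marking
depth 1: 5 markings reached so far
depth 2: 9 markings reached so far
depth 3: 13 markings reached so far
target is not among the 13 markings reachable within 3 steps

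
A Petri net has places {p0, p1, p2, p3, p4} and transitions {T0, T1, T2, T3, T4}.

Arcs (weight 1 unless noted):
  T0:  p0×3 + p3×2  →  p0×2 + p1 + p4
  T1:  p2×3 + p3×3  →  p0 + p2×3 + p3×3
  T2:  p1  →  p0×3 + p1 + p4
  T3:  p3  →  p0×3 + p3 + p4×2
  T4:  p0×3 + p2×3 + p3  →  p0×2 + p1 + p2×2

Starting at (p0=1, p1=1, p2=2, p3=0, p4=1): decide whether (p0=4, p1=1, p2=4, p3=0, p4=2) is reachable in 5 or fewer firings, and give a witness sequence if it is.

depth 0: 1 marking
depth 1: 2 markings reached so far
depth 2: 3 markings reached so far
depth 3: 4 markings reached so far
depth 4: 5 markings reached so far
depth 5: 6 markings reached so far
target is not among the 6 markings reachable within 5 steps

NO — not reachable within 5 firings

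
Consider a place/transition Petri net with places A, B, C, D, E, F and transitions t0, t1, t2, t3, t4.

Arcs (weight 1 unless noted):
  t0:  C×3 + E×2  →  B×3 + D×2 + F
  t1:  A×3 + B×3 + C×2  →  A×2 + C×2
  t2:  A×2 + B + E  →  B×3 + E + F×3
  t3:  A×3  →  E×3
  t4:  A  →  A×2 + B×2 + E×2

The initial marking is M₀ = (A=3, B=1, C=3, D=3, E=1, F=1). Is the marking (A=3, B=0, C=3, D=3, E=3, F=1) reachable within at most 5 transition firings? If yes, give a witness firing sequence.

step 1: fire t4:  (A=3, B=1, C=3, D=3, E=1, F=1) → (A=4, B=3, C=3, D=3, E=3, F=1)
step 2: fire t1:  (A=4, B=3, C=3, D=3, E=3, F=1) → (A=3, B=0, C=3, D=3, E=3, F=1)

YES — reachable via ⟨t4, t1⟩ (2 firings)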